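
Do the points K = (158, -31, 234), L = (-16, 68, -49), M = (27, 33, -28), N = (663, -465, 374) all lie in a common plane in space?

Yes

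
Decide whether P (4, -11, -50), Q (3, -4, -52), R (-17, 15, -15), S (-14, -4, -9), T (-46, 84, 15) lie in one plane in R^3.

No

The plane through P, Q, R has normal n = PQ × PR = (297, 77, 121) and equation n·X = -5709.
Checking the remaining points: n·S = -5555, n·T = -5379.
Since n·S = -5555 ≠ -5709, S is off the plane and the points are not all coplanar.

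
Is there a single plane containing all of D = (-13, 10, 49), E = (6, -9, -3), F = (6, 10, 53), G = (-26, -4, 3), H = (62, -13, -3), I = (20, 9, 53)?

No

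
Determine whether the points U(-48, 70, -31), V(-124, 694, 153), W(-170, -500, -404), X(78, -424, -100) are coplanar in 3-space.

No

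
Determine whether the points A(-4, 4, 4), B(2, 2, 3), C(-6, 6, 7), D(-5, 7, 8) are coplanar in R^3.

No

A normal to the plane through A, B, C is n = AB × AC = (-4, -16, 8).
The plane has equation n·P = -16. For D: n·D = -28.
-28 ≠ -16, so D is off the plane.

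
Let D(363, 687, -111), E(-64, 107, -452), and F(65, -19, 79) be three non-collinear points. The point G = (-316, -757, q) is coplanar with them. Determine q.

88

A normal to the plane is n = DE × DF = (-350946, 182748, 128622).
G lies in the plane iff n · DG = 0.
This gives (128622)q + (-11318736) = 0, so q = 88.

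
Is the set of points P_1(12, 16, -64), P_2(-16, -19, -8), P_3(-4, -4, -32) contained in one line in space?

P_1P_2 = (-28, -35, 56), P_1P_3 = (-16, -20, 32).
Each component of P_1P_3 is 4/7 times the corresponding component of P_1P_2, so P_1P_3 = 4/7·P_1P_2 and the points are collinear.

Yes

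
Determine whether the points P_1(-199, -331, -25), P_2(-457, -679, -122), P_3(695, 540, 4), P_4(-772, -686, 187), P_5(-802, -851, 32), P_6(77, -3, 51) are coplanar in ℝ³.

No

The plane through P_1, P_2, P_3 has normal n = P_1P_2 × P_1P_3 = (74395, -79236, 86394) and equation n·P = 9262661.
Checking the remaining points: n·P_4 = 13078634, n·P_5 = 10529654, n·P_6 = 10372217.
Since n·P_4 = 13078634 ≠ 9262661, P_4 is off the plane and the points are not all coplanar.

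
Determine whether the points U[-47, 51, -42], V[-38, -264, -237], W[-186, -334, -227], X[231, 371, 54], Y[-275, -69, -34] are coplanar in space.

The plane through U, V, W has normal n = UV × UW = (-16800, 28770, -47250) and equation n·P = 4241370.
Checking the remaining points: n·X = 4241370, n·Y = 4241370.
All equal 4241370, so all 5 points lie in one plane.

Yes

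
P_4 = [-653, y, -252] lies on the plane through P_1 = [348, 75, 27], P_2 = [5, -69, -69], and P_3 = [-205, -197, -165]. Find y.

-344

The plane through P_1, P_2, P_3 has equation 1536x − 12768y + 13664z = -54144.
Substituting P_4: (-12768)y + (-4446336) = -54144, so y = -344.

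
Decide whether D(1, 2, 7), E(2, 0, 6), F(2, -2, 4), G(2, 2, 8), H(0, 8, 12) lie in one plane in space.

Yes

The plane through D, E, F has normal n = DE × DF = (2, 2, -2) and equation n·P = -8.
Checking the remaining points: n·G = -8, n·H = -8.
All equal -8, so all 5 points lie in one plane.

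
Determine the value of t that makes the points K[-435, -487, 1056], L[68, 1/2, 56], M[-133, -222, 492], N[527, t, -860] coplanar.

Normal to plane KLM: n = (-9950, -18308, -13930); plane equation n·P = -1465834.
Requiring n·N = -1465834: (-18308)t + (6736150) = -1465834.
So t = 448.

448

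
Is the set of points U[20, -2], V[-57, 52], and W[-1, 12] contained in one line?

UV = (-77, 54), UW = (-21, 14).
det[UV; UW] = (-77)(14) − (54)(-21) = 56.
The determinant is nonzero, so they are not collinear.

No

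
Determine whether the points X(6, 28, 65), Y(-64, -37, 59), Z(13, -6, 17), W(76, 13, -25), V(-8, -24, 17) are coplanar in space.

Yes

The plane through X, Y, Z has normal n = XY × XZ = (2916, -3402, 2835) and equation n·P = 106515.
Checking the remaining points: n·W = 106515, n·V = 106515.
All equal 106515, so all 5 points lie in one plane.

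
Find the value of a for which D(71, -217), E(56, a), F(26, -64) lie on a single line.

-166

The three points are collinear iff det[DE; DF] = 0.
This determinant is linear in a: (45)a + (7470) = 0, so a = -166.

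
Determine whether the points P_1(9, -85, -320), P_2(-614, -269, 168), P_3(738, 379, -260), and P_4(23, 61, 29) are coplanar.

The four points are coplanar iff the 3×3 determinant with rows P_1P_2, P_1P_3, P_1P_4 is zero.
Rows: (-623, -184, 488), (729, 464, 60), (14, 146, 349).
Expanding along the first row: (-623)(153176) − (-184)(253581) + (488)(99938) = 0.
Zero determinant ⇒ coplanar.

Yes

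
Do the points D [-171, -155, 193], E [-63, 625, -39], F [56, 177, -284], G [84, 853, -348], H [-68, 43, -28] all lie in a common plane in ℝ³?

The plane through D, E, F has normal n = DE × DF = (-295036, -1148, -141204) and equation n·P = 23376724.
Checking the remaining points: n·G = 23376724, n·H = 23966796.
Since n·H = 23966796 ≠ 23376724, H is off the plane and the points are not all coplanar.

No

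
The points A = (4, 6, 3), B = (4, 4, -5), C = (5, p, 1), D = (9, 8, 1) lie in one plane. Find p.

6

The points are coplanar iff AB · (AC × AD) = 0.
Expanding, this is linear in p: (40)p + (-240) = 0.
So p = 6.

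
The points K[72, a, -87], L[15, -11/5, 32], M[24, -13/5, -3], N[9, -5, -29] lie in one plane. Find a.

-1

The points are coplanar iff KL · (KM × KN) = 0.
Expanding, this is linear in a: (-759)a + (-759) = 0.
So a = -1.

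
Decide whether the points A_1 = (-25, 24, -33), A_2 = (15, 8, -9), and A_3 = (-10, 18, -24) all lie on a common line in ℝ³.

Yes

A_1A_2 = (40, -16, 24), A_1A_3 = (15, -6, 9).
Each component of A_1A_3 is 3/8 times the corresponding component of A_1A_2, so A_1A_3 = 3/8·A_1A_2 and the points are collinear.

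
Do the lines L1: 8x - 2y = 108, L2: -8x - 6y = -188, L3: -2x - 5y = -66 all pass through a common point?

No

The three lines meet at one point iff the augmented coefficient matrix [aᵢ bᵢ cᵢ] has rank < 3, i.e. its determinant vanishes.
Here the determinant is -1024.
Nonzero, so no common point exists.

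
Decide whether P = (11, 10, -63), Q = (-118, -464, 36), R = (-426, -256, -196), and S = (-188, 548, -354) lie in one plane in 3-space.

Yes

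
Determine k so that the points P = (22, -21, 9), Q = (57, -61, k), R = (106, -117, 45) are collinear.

Direction PR = (84, -96, 36). From the x-coordinate of Q, the parameter along the line is τ = (57 − 22)/84 = 5/12.
Then k = 9 + 5/12·(36) = 24.

24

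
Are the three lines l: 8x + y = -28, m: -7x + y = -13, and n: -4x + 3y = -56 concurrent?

Intersecting l and m: solving the 2×2 system gives (x, y) = (-1, -20).
Substitute into n: (-4)(-1) + (3)(-20) = -56.
This equals -56, so (-1, -20) lies on all three lines and they are concurrent.

Yes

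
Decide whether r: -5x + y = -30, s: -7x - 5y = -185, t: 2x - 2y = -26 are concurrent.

Intersecting r and s: solving the 2×2 system gives (x, y) = (335/32, 715/32).
Substitute into t: (2)(335/32) + (-2)(715/32) = -95/4.
But t requires -26 ≠ -95/4, so the three lines have no common point.

No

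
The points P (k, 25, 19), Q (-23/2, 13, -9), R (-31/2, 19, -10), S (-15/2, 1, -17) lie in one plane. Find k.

The points are coplanar iff PQ · (PR × PS) = 0.
Expanding, this is linear in k: (60)k + (450) = 0.
So k = -15/2.

-15/2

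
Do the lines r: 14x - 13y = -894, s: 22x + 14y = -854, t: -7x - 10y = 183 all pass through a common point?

Intersecting r and s: solving the 2×2 system gives (x, y) = (-49, 16).
Substitute into t: (-7)(-49) + (-10)(16) = 183.
This equals 183, so (-49, 16) lies on all three lines and they are concurrent.

Yes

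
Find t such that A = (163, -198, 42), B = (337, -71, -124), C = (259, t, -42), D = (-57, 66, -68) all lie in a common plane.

-138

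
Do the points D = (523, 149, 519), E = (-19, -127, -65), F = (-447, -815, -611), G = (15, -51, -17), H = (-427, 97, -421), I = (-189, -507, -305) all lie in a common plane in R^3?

No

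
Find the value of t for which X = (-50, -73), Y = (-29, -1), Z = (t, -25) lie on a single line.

The three points are collinear iff det[XY; XZ] = 0.
This determinant is linear in t: (-72)t + (-2592) = 0, so t = -36.

-36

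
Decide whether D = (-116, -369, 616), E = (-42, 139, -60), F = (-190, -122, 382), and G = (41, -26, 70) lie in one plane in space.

No

A normal to the plane through D, E, F is n = DE × DF = (48100, 67340, 55870).
The plane has equation n·P = 3987860. For G: n·G = 4132160.
4132160 ≠ 3987860, so G is off the plane.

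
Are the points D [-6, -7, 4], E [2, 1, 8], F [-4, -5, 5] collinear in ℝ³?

DE = (8, 8, 4), DF = (2, 2, 1).
DE × DF = (0, 0, 0).
The cross product vanishes, so the three points are collinear.

Yes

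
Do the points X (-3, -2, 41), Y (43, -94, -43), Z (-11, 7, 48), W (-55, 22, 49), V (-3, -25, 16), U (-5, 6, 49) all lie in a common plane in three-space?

Yes

The plane through X, Y, Z has normal n = XY × XZ = (112, 350, -322) and equation n·P = -14238.
Checking the remaining points: n·W = -14238, n·V = -14238, n·U = -14238.
All equal -14238, so all 6 points lie in one plane.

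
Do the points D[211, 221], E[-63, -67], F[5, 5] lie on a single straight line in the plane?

DE = (-274, -288), DF = (-206, -216).
det[DE; DF] = (-274)(-216) − (-288)(-206) = -144.
The determinant is nonzero, so they are not collinear.

No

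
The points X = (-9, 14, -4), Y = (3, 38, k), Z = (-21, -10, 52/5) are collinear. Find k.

Direction XZ = (-12, -24, 72/5). From the x-coordinate of Y, the parameter along the line is τ = (3 − (-9))/(-12) = -1.
Then k = (-4) + (-1)·(72/5) = -92/5.

-92/5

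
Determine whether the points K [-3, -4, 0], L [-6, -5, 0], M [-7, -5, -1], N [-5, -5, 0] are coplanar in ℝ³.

A normal to the plane through K, L, M is n = KL × KM = (1, -3, -1).
The plane has equation n·P = 9. For N: n·N = 10.
10 ≠ 9, so N is off the plane.

No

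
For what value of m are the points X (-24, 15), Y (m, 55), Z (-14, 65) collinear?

-16

Collinearity: (Y − X) must be parallel to (Z − X) = (10, 50).
Cross-multiplying the components: (m − (-24))·(50) = (40)·(10).
Solving gives m = -16.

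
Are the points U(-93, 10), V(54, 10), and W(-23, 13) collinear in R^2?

UV = (147, 0), UW = (70, 3).
If collinear, UW would be a scalar multiple of UV. But (147)·(3) ≠ (0)·(70) (difference 441), so they are not parallel; the points are not collinear.

No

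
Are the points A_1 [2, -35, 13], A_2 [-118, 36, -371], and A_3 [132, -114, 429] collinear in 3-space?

No

A_1A_2 = (-120, 71, -384), A_1A_3 = (130, -79, 416).
Comparing components 2 and 3: (71)(416) − (-384)(-79) = -800 ≠ 0, so A_1A_2 and A_1A_3 are not parallel and the points are not collinear.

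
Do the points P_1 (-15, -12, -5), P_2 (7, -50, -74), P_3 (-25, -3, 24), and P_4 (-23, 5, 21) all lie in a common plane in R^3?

Yes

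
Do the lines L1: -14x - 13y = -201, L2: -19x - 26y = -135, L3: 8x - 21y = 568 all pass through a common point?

The three lines meet at one point iff the augmented coefficient matrix [aᵢ bᵢ cᵢ] has rank < 3, i.e. its determinant vanishes.
Here the determinant is -1821.
Nonzero, so no common point exists.

No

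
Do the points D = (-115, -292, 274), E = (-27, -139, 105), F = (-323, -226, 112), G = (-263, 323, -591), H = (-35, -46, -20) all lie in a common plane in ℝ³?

No

The plane through D, E, F has normal n = DE × DF = (-13632, 49408, 37632) and equation n·P = -2548288.
Checking the remaining points: n·G = -2696512, n·H = -2548288.
Since n·G = -2696512 ≠ -2548288, G is off the plane and the points are not all coplanar.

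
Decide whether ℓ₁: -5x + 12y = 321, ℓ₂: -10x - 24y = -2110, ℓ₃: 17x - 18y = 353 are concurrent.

No

Lines aᵢx + bᵢy = cᵢ with pairwise distinct directions are concurrent exactly when det[aᵢ bᵢ cᵢ] = 0.
Here the determinant is 32928.
Nonzero, so no common point exists.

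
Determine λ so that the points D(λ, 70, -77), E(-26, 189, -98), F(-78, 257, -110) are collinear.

65

Collinearity requires DE × DF = 0; each component is linear in λ.
The y-component gives (-12)λ + (780) = 0, so λ = 65.
The remaining components then also vanish.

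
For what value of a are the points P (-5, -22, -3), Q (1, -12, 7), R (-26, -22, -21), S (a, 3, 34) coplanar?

24

Coplanarity ⇔ det[PQ; PR; PS] = 0.
Expanding, this is linear in a: (-180)a + (4320) = 0.
So a = 24.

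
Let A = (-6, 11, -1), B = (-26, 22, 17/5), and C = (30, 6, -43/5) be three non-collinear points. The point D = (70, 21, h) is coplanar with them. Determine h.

-83/5

A normal to the plane is n = AB × AC = (-308/5, 32/5, -296).
D lies in the plane iff n · AD = 0.
This gives (-296)h + (-24568/5) = 0, so h = -83/5.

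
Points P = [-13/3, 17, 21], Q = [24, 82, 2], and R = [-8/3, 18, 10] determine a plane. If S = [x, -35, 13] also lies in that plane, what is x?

The plane through P, Q, R has equation −696x + 280y − 80z = 6096.
Substituting S: (-696)x + (-10840) = 6096, so x = -73/3.

-73/3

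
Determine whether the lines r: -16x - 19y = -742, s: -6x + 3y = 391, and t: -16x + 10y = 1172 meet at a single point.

No

Lines aᵢx + bᵢy = cᵢ with pairwise distinct directions are concurrent exactly when det[aᵢ bᵢ cᵢ] = 0.
Here the determinant is 464.
Nonzero, so no common point exists.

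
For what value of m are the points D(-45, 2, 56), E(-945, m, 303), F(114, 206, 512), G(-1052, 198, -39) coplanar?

354

Coplanarity ⇔ det[DE; DF; DG] = 0.
Expanding, this is linear in m: (-444087)m + (157206798) = 0.
So m = 354.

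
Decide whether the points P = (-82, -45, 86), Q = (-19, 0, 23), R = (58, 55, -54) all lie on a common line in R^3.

Yes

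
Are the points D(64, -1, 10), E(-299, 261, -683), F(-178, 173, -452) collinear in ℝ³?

DE = (-363, 262, -693), DF = (-242, 174, -462).
Comparing components 2 and 3: (262)(-462) − (-693)(174) = -462 ≠ 0, so DE and DF are not parallel and the points are not collinear.

No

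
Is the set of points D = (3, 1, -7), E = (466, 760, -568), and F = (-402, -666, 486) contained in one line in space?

DE = (463, 759, -561), DF = (-405, -667, 493).
DE × DF = (0, -1054, -1426).
The cross product is nonzero, so the points do not lie on one line.

No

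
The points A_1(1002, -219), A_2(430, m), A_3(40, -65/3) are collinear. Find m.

-305/3

The three points are collinear iff det[A_1A_2; A_1A_3] = 0.
This determinant is linear in m: (962)m + (293410/3) = 0, so m = -305/3.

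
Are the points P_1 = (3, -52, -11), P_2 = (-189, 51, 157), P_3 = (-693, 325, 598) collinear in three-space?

No

P_1P_2 = (-192, 103, 168), P_1P_3 = (-696, 377, 609).
Comparing components 2 and 3: (103)(609) − (168)(377) = -609 ≠ 0, so P_1P_2 and P_1P_3 are not parallel and the points are not collinear.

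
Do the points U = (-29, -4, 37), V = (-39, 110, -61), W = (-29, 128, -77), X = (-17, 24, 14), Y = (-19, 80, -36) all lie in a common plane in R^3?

The plane through U, V, W has normal n = UV × UW = (-60, -1140, -1320) and equation n·P = -42540.
Checking the remaining points: n·X = -44820, n·Y = -42540.
Since n·X = -44820 ≠ -42540, X is off the plane and the points are not all coplanar.

No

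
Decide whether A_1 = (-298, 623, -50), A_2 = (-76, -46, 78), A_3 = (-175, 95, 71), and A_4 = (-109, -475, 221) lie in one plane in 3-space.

No

The four points are coplanar iff the 3×3 determinant with rows A_1A_2, A_1A_3, A_1A_4 is zero.
Rows: (222, -669, 128), (123, -528, 121), (189, -1098, 271).
Expanding along the first row: (222)(-10230) − (-669)(10464) + (128)(-35262) = 215820.
Nonzero ⇒ not coplanar.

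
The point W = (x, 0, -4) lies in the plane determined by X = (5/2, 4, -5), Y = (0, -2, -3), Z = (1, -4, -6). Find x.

Coplanarity requires XY · (XZ × XW) = 0.
XY = (-5/2, -6, 2), XZ = (-3/2, -8, -1); the triple product is linear in x with coefficient 22 and constant term -22.
Setting it to zero: x = 1.

1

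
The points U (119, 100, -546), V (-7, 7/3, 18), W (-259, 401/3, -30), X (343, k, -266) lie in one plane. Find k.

-248/3

The points are coplanar iff UV · (UW × UX) = 0.
Expanding, this is linear in k: (-148176)k + (-12249216) = 0.
So k = -248/3.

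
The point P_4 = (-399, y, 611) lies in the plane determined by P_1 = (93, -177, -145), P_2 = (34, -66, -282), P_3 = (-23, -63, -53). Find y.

Coplanarity requires P_1P_2 · (P_1P_3 × P_1P_4) = 0.
P_1P_2 = (-59, 111, -137), P_1P_3 = (-116, 114, 92); the triple product is linear in y with coefficient 21320 and constant term -4285320.
Setting it to zero: y = 201.

201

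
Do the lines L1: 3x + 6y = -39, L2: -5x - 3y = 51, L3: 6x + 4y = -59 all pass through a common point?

No

Intersecting L1 and L2: solving the 2×2 system gives (x, y) = (-9, -2).
Substitute into L3: (6)(-9) + (4)(-2) = -62.
But L3 requires -59 ≠ -62, so the three lines have no common point.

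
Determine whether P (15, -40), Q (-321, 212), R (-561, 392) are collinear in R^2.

PQ = (-336, 252), PR = (-576, 432).
Twice the signed area of △PQR is (-336)(432) − (252)(-576) = 0.
The triangle is degenerate (zero area), so the points are collinear.

Yes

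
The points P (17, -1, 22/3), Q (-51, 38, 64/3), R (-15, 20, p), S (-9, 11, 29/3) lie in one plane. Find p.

Normal to plane PQS: n = (-77, -616/3, 198); plane equation n·X = 1045/3.
Requiring n·R = 1045/3: (198)p + (-8855/3) = 1045/3.
So p = 50/3.

50/3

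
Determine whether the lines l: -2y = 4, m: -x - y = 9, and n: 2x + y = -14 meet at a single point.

No

The three lines meet at one point iff the augmented coefficient matrix [aᵢ bᵢ cᵢ] has rank < 3, i.e. its determinant vanishes.
Here the determinant is -4.
Nonzero, so no common point exists.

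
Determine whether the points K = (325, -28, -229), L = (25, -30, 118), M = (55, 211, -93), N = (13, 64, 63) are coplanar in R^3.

A normal to the plane through K, L, M is n = KL × KM = (-83205, -52890, -72240).
The plane has equation n·P = -9017745. For N: n·N = -9017745.
Equal, so N lies in the plane and all four are coplanar.

Yes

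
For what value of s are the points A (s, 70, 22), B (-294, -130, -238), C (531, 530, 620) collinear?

Collinearity requires AB × AC = 0; each component is linear in s.
The y-component gives (858)s + (37752) = 0, so s = -44.
The remaining components then also vanish.

-44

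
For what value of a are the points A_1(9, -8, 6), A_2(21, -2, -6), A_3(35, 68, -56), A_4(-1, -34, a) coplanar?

28

Coplanarity ⇔ det[A_1A_2; A_1A_3; A_1A_4] = 0.
Expanding, this is linear in a: (756)a + (-21168) = 0.
So a = 28.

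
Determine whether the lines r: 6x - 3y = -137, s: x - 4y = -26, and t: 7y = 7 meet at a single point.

No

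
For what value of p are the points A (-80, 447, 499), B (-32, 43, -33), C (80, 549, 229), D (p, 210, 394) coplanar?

-140

Normal to plane ABC: n = (163344, -72160, 69536); plane equation n·P = -10624576.
Requiring n·D = -10624576: (163344)p + (12243584) = -10624576.
So p = -140.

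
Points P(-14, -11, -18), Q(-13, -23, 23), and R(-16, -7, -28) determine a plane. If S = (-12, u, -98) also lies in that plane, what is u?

Coplanarity requires PQ · (PR × PS) = 0.
PQ = (1, -12, 41), PR = (-2, 4, -10); the triple product is linear in u with coefficient -72 and constant term 720.
Setting it to zero: u = 10.

10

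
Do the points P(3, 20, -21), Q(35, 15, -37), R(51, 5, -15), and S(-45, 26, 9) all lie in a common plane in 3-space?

The four points are coplanar iff the 3×3 determinant with rows PQ, PR, PS is zero.
Rows: (32, -5, -16), (48, -15, 6), (-48, 6, 30).
Expanding along the first row: (32)(-486) − (-5)(1728) + (-16)(-432) = 0.
Zero determinant ⇒ coplanar.

Yes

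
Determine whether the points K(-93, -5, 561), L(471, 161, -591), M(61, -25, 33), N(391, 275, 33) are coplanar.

A normal to the plane through K, L, M is n = KL × KM = (-110688, 120384, -36844).
The plane has equation n·P = -10977420. For N: n·N = -11389260.
-11389260 ≠ -10977420, so N is off the plane.

No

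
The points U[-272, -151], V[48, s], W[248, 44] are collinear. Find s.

-31

The three points are collinear iff det[UV; UW] = 0.
This determinant is linear in s: (-520)s + (-16120) = 0, so s = -31.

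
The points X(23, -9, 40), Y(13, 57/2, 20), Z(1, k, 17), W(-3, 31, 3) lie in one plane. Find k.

-7

Normal to plane XYW: n = (-1175/2, 150, 575); plane equation n·P = 16275/2.
Requiring n·Z = 16275/2: (150)k + (18375/2) = 16275/2.
So k = -7.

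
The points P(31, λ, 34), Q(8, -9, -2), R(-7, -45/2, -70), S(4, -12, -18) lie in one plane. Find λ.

-15/2

Coplanarity ⇔ det[PQ; PR; PS] = 0.
Expanding, this is linear in λ: (-32)λ + (-240) = 0.
So λ = -15/2.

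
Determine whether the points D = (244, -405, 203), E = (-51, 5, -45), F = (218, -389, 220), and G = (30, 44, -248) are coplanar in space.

No

A normal to the plane through D, E, F is n = DE × DF = (10938, 11463, 5940).
The plane has equation n·P = -767823. For G: n·G = -640608.
-640608 ≠ -767823, so G is off the plane.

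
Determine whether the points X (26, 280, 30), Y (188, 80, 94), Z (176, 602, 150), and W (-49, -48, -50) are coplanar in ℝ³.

With X as base: XY = (162, -200, 64), XZ = (150, 322, 120), XW = (-75, -328, -80).
XZ × XW = (13600, 3000, -25050).
XY · (XZ × XW) = 0.
The scalar triple product vanishes, so the four points are coplanar.

Yes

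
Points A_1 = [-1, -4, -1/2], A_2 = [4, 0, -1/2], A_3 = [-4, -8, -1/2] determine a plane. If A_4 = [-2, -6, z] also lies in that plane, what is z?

-1/2

The plane through A_1, A_2, A_3 has equation −8z = 4.
Substituting A_4: (-8)z + (0) = 4, so z = -1/2.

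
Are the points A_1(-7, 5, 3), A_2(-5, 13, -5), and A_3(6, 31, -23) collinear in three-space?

No

A_1A_2 = (2, 8, -8), A_1A_3 = (13, 26, -26).
Comparing components 3 and 1: (-8)(13) − (2)(-26) = -52 ≠ 0, so A_1A_2 and A_1A_3 are not parallel and the points are not collinear.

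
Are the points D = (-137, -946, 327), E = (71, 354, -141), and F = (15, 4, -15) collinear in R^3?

Yes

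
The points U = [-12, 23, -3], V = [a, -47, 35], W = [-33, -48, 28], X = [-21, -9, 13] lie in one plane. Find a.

The points are coplanar iff UV · (UW × UX) = 0.
Expanding, this is linear in a: (-144)a + (-4464) = 0.
So a = -31.

-31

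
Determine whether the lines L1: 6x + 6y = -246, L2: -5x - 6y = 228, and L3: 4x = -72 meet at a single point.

Yes

The three lines meet at one point iff the augmented coefficient matrix [aᵢ bᵢ cᵢ] has rank < 3, i.e. its determinant vanishes.
Here the determinant is 0.
It vanishes, so the lines are concurrent at (-18, -23).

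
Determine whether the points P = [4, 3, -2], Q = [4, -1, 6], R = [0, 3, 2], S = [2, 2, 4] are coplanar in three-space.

The four points are coplanar iff the 3×3 determinant with rows PQ, PR, PS is zero.
Rows: (0, -4, 8), (-4, 0, 4), (-2, -1, 6).
Expanding along the first row: (0)(4) − (-4)(-16) + (8)(4) = -32.
Nonzero ⇒ not coplanar.

No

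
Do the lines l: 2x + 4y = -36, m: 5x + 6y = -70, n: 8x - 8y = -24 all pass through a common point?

The three lines meet at one point iff the augmented coefficient matrix [aᵢ bᵢ cᵢ] has rank < 3, i.e. its determinant vanishes.
Here the determinant is 0.
It vanishes, so the lines are concurrent at (-8, -5).

Yes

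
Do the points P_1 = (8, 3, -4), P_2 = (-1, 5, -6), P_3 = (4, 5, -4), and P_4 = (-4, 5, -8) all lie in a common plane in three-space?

No

A normal to the plane through P_1, P_2, P_3 is n = P_1P_2 × P_1P_3 = (4, 8, -10).
The plane has equation n·P = 96. For P_4: n·P_4 = 104.
104 ≠ 96, so P_4 is off the plane.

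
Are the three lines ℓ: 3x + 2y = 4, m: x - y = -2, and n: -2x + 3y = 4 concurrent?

Intersecting ℓ and m: solving the 2×2 system gives (x, y) = (0, 2).
Substitute into n: (-2)(0) + (3)(2) = 6.
But n requires 4 ≠ 6, so the three lines have no common point.

No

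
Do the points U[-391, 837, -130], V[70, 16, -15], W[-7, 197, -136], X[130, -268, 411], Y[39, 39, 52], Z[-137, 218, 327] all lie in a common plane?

The plane through U, V, W has normal n = UV × UW = (78526, 46926, 20224) and equation n·P = 5944276.
Checking the remaining points: n·X = 5944276, n·Y = 5944276, n·Z = 6085054.
Since n·Z = 6085054 ≠ 5944276, Z is off the plane and the points are not all coplanar.

No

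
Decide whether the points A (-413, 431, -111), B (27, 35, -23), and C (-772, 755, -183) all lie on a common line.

AB = (440, -396, 88), AC = (-359, 324, -72).
Comparing components 3 and 1: (88)(-359) − (440)(-72) = 88 ≠ 0, so AB and AC are not parallel and the points are not collinear.

No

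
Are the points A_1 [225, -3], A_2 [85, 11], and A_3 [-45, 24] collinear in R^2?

A_1A_2 = (-140, 14), A_1A_3 = (-270, 27).
Twice the signed area of △A_1A_2A_3 is (-140)(27) − (14)(-270) = 0.
The triangle is degenerate (zero area), so the points are collinear.

Yes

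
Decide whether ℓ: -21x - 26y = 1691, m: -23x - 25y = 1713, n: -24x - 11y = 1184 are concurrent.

Intersecting ℓ and m: solving the 2×2 system gives (x, y) = (-31, -40).
Substitute into n: (-24)(-31) + (-11)(-40) = 1184.
This equals 1184, so (-31, -40) lies on all three lines and they are concurrent.

Yes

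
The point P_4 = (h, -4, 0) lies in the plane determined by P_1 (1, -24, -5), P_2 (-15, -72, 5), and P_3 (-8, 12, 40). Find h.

4

A normal to the plane is n = P_1P_2 × P_1P_3 = (-2520, 630, -1008).
P_4 lies in the plane iff n · P_1P_4 = 0.
This gives (-2520)h + (10080) = 0, so h = 4.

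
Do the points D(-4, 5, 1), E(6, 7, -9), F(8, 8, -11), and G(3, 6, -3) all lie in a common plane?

The four points are coplanar iff the 3×3 determinant with rows DE, DF, DG is zero.
Rows: (10, 2, -10), (12, 3, -12), (7, 1, -4).
Expanding along the first row: (10)(0) − (2)(36) + (-10)(-9) = 18.
Nonzero ⇒ not coplanar.

No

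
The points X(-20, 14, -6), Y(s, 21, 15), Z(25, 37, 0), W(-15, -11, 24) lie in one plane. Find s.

22

Coplanarity ⇔ det[XY; XZ; XW] = 0.
Expanding, this is linear in s: (840)s + (-18480) = 0.
So s = 22.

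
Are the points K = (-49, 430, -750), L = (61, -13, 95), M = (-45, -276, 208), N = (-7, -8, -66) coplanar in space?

The four points are coplanar iff the 3×3 determinant with rows KL, KM, KN is zero.
Rows: (110, -443, 845), (4, -706, 958), (42, -438, 684).
Expanding along the first row: (110)(-63300) − (-443)(-37500) + (845)(27900) = 0.
Zero determinant ⇒ coplanar.

Yes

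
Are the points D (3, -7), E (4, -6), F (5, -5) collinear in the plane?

Yes

DE = (1, 1), DF = (2, 2).
Twice the signed area of △DEF is (1)(2) − (1)(2) = 0.
The triangle is degenerate (zero area), so the points are collinear.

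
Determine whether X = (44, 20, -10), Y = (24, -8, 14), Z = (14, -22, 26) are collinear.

XY = (-20, -28, 24), XZ = (-30, -42, 36).
Each component of XZ is 3/2 times the corresponding component of XY, so XZ = 3/2·XY and the points are collinear.

Yes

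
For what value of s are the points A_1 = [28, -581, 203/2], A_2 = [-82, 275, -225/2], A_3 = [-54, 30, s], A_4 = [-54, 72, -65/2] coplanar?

-209/2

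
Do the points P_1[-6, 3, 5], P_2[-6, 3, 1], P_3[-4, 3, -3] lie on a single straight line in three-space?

P_1P_2 = (0, 0, -4), P_1P_3 = (2, 0, -8).
Comparing components 3 and 1: (-4)(2) − (0)(-8) = -8 ≠ 0, so P_1P_2 and P_1P_3 are not parallel and the points are not collinear.

No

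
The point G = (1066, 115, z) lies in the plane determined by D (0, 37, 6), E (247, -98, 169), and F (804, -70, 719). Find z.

1072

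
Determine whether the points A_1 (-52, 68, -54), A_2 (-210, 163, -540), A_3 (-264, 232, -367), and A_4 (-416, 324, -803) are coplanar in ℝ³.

With A_1 as base: A_1A_2 = (-158, 95, -486), A_1A_3 = (-212, 164, -313), A_1A_4 = (-364, 256, -749).
A_1A_3 × A_1A_4 = (-42708, -44856, 5424).
A_1A_2 · (A_1A_3 × A_1A_4) = -149520.
Since -149520 ≠ 0, the four points are not coplanar.

No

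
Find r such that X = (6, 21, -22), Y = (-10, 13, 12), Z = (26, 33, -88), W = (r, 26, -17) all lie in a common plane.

Coplanarity ⇔ det[XY; XZ; XW] = 0.
Expanding, this is linear in r: (120)r + (-2760) = 0.
So r = 23.

23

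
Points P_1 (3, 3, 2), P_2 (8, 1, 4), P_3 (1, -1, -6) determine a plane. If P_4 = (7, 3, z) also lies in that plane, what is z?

6

A normal to the plane is n = P_1P_2 × P_1P_3 = (24, 36, -24).
P_4 lies in the plane iff n · P_1P_4 = 0.
This gives (-24)z + (144) = 0, so z = 6.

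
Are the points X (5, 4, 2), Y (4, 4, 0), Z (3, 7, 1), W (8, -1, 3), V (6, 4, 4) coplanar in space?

The plane through X, Y, Z has normal n = XY × XZ = (6, 3, -3) and equation n·P = 36.
Checking the remaining points: n·W = 36, n·V = 36.
All equal 36, so all 5 points lie in one plane.

Yes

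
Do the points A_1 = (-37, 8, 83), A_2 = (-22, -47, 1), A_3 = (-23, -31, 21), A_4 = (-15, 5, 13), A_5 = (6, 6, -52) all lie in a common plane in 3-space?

The plane through A_1, A_2, A_3 has normal n = A_1A_2 × A_1A_3 = (212, -218, 185) and equation n·P = 5767.
Checking the remaining points: n·A_4 = -1865, n·A_5 = -9656.
Since n·A_4 = -1865 ≠ 5767, A_4 is off the plane and the points are not all coplanar.

No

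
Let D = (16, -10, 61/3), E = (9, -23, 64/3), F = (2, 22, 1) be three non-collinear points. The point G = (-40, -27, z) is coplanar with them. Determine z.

-11/3

Coplanarity requires DE · (DF × DG) = 0.
DE = (-7, -13, 1), DF = (-14, 32, -58/3); the triple product is linear in z with coefficient -406 and constant term -4466/3.
Setting it to zero: z = -11/3.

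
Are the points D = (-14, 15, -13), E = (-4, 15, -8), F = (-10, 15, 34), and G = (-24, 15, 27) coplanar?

Yes

With D as base: DE = (10, 0, 5), DF = (4, 0, 47), DG = (-10, 0, 40).
DF × DG = (0, -630, 0).
DE · (DF × DG) = 0.
The scalar triple product vanishes, so the four points are coplanar.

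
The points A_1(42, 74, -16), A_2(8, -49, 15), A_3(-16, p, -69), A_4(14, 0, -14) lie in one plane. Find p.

-13

The points are coplanar iff A_1A_2 · (A_1A_3 × A_1A_4) = 0.
Expanding, this is linear in p: (800)p + (10400) = 0.
So p = -13.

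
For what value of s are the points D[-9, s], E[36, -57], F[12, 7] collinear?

Collinearity: (D − E) must be parallel to (F − E) = (-24, 64).
Cross-multiplying the components: (s − (-57))·(-24) = (-45)·(64).
Solving gives s = 63.

63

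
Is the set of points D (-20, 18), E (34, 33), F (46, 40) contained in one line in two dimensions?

DE = (54, 15), DF = (66, 22).
det[DE; DF] = (54)(22) − (15)(66) = 198.
The determinant is nonzero, so they are not collinear.

No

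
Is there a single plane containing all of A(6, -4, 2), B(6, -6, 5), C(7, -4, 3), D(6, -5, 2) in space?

A normal to the plane through A, B, C is n = AB × AC = (-2, 3, 2).
The plane has equation n·P = -20. For D: n·D = -23.
-23 ≠ -20, so D is off the plane.

No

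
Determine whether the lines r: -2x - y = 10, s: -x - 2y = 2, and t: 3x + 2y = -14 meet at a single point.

Yes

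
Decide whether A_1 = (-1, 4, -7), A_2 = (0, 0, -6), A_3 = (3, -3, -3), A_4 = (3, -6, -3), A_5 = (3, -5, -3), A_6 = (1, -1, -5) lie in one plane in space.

Yes

The plane through A_1, A_2, A_3 has normal n = A_1A_2 × A_1A_3 = (-9, 0, 9) and equation n·P = -54.
Checking the remaining points: n·A_4 = -54, n·A_5 = -54, n·A_6 = -54.
All equal -54, so all 6 points lie in one plane.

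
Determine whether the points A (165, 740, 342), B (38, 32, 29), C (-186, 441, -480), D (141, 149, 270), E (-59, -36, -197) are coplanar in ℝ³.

The plane through A, B, C has normal n = AB × AC = (488389, 5469, -210535) and equation n·P = 12628275.
Checking the remaining points: n·D = 12833280, n·E = 12463560.
Since n·D = 12833280 ≠ 12628275, D is off the plane and the points are not all coplanar.

No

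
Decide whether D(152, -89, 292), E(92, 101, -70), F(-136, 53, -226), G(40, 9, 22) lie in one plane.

No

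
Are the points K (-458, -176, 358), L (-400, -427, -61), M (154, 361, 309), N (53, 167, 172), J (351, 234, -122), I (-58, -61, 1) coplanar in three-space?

The plane through K, L, M has normal n = KL × KM = (237302, -253586, 184758) and equation n·P = 2090184.
Checking the remaining points: n·N = 2006520, n·J = 1413402, n·I = 1889988.
Since n·N = 2006520 ≠ 2090184, N is off the plane and the points are not all coplanar.

No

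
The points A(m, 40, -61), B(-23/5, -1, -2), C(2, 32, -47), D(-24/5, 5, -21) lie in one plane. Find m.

16/5

The points are coplanar iff AB · (AC × AD) = 0.
Expanding, this is linear in m: (357)m + (-5712/5) = 0.
So m = 16/5.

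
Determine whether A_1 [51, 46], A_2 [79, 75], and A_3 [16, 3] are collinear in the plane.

No

A_1A_2 = (28, 29), A_1A_3 = (-35, -43).
det[A_1A_2; A_1A_3] = (28)(-43) − (29)(-35) = -189.
The determinant is nonzero, so they are not collinear.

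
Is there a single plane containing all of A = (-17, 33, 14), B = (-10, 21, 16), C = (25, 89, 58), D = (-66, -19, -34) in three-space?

A normal to the plane through A, B, C is n = AB × AC = (-640, -224, 896).
The plane has equation n·P = 16032. For D: n·D = 16032.
Equal, so D lies in the plane and all four are coplanar.

Yes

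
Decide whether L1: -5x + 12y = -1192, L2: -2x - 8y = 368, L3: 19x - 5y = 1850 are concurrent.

Yes

Intersecting L1 and L2: solving the 2×2 system gives (x, y) = (80, -66).
Substitute into L3: (19)(80) + (-5)(-66) = 1850.
This equals 1850, so (80, -66) lies on all three lines and they are concurrent.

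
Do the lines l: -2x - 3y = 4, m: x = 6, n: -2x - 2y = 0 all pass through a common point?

No

Intersecting l and m: solving the 2×2 system gives (x, y) = (6, -16/3).
Substitute into n: (-2)(6) + (-2)(-16/3) = -4/3.
But n requires 0 ≠ -4/3, so the three lines have no common point.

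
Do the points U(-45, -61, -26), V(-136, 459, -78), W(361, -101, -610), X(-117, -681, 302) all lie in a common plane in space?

Yes

The four points are coplanar iff the 3×3 determinant with rows UV, UW, UX is zero.
Rows: (-91, 520, -52), (406, -40, -584), (-72, -620, 328).
Expanding along the first row: (-91)(-375200) − (520)(91120) + (-52)(-254600) = 0.
Zero determinant ⇒ coplanar.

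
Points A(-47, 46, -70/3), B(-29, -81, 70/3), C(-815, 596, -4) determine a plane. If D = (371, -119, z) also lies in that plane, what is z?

-268/3

Coplanarity requires AB · (AC × AD) = 0.
AB = (18, -127, 140/3), AC = (-768, 550, 58/3); the triple product is linear in z with coefficient -87636 and constant term -7828816.
Setting it to zero: z = -268/3.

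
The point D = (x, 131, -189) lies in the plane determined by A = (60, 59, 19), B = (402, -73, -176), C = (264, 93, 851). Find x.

Coplanarity requires AB · (AC × AD) = 0.
AB = (342, -132, -195), AC = (204, 34, 832); the triple product is linear in x with coefficient -103194 and constant term -25179336.
Setting it to zero: x = -244.

-244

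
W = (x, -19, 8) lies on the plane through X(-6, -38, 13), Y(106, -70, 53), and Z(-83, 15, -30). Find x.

15

A normal to the plane is n = XY × XZ = (-744, 1736, 3472).
W lies in the plane iff n · XW = 0.
This gives (-744)x + (11160) = 0, so x = 15.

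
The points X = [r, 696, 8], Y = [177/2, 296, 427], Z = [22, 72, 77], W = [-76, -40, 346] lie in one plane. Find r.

719/2

The points are coplanar iff XY · (XZ × XW) = 0.
Expanding, this is linear in r: (99456)r + (-35754432) = 0.
So r = 719/2.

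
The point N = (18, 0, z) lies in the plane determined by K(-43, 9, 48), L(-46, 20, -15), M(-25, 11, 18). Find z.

41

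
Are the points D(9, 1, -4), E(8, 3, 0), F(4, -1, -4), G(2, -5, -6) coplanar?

No

The four points are coplanar iff the 3×3 determinant with rows DE, DF, DG is zero.
Rows: (-1, 2, 4), (-5, -2, 0), (-7, -6, -2).
Expanding along the first row: (-1)(4) − (2)(10) + (4)(16) = 40.
Nonzero ⇒ not coplanar.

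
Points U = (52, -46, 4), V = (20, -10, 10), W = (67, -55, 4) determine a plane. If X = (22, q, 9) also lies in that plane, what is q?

-14

Coplanarity requires UV · (UW × UX) = 0.
UV = (-32, 36, 6), UW = (15, -9, 0); the triple product is linear in q with coefficient 90 and constant term 1260.
Setting it to zero: q = -14.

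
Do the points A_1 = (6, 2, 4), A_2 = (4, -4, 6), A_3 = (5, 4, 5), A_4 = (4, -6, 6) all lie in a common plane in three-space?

Yes

The four points are coplanar iff the 3×3 determinant with rows A_1A_2, A_1A_3, A_1A_4 is zero.
Rows: (-2, -6, 2), (-1, 2, 1), (-2, -8, 2).
Expanding along the first row: (-2)(12) − (-6)(0) + (2)(12) = 0.
Zero determinant ⇒ coplanar.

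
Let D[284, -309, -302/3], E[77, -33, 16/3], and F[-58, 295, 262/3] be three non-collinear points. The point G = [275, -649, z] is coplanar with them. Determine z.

-380/3

Coplanarity requires DE · (DF × DG) = 0.
DE = (-207, 276, 106), DF = (-342, 604, 188); the triple product is linear in z with coefficient -30636 and constant term -3880560.
Setting it to zero: z = -380/3.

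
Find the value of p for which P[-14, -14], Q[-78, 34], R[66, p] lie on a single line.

-74

The three points are collinear iff det[PQ; PR] = 0.
This determinant is linear in p: (-64)p + (-4736) = 0, so p = -74.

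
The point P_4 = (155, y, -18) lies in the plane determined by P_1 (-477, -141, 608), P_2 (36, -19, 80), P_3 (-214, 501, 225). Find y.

-117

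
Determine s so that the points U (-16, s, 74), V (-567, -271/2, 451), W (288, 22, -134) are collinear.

Direction VW = (855, 315/2, -585). From the x-coordinate of U, the parameter along the line is τ = (-16 − (-567))/855 = 29/45.
Then s = (-271/2) + 29/45·(315/2) = -34.

-34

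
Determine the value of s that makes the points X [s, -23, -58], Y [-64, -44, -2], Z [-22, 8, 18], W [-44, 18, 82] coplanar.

-15

Coplanarity ⇔ det[XY; XZ; XW] = 0.
Expanding, this is linear in s: (-3128)s + (-46920) = 0.
So s = -15.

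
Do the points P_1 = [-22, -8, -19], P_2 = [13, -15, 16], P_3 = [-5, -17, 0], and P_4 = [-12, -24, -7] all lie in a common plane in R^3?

No

With P_1 as base: P_1P_2 = (35, -7, 35), P_1P_3 = (17, -9, 19), P_1P_4 = (10, -16, 12).
P_1P_3 × P_1P_4 = (196, -14, -182).
P_1P_2 · (P_1P_3 × P_1P_4) = 588.
Since 588 ≠ 0, the four points are not coplanar.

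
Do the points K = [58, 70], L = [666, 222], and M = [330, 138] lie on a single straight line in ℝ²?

KL = (608, 152), KM = (272, 68).
det[KL; KM] = (608)(68) − (152)(272) = 0.
The determinant is zero, so the points are collinear.

Yes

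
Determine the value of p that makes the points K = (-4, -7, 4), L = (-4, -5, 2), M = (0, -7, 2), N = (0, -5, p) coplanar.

Coplanarity ⇔ det[KL; KM; KN] = 0.
Expanding, this is linear in p: (-8)p + (0) = 0.
So p = 0.

0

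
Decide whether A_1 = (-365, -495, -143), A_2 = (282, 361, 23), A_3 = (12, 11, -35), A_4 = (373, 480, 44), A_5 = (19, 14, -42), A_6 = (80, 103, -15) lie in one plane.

No

The plane through A_1, A_2, A_3 has normal n = A_1A_2 × A_1A_3 = (8452, -7294, 4670) and equation n·P = -142260.
Checking the remaining points: n·A_4 = -143044, n·A_5 = -137668, n·A_6 = -145172.
Since n·A_4 = -143044 ≠ -142260, A_4 is off the plane and the points are not all coplanar.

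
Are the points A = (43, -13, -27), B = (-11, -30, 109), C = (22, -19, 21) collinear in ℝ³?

AB = (-54, -17, 136), AC = (-21, -6, 48).
AB × AC = (0, -264, -33).
The cross product is nonzero, so the points do not lie on one line.

No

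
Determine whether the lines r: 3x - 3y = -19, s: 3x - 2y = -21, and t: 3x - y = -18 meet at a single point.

No

Intersecting r and s: solving the 2×2 system gives (x, y) = (-25/3, -2).
Substitute into t: (3)(-25/3) + (-1)(-2) = -23.
But t requires -18 ≠ -23, so the three lines have no common point.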